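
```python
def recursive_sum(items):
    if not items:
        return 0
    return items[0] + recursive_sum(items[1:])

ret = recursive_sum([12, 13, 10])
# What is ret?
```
Call trace:
recursive_sum(items=[12, 13, 10])
  recursive_sum(items=[13, 10])
    recursive_sum(items=[10])
      recursive_sum(items=[])
      -> return 0
    -> return 10
  -> return 23
-> return 35

Final answer: 35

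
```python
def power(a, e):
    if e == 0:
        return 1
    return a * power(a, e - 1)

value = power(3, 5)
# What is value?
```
Call trace:
power(a=3, e=5)
  power(a=3, e=4)
    power(a=3, e=3)
      power(a=3, e=2)
        power(a=3, e=1)
          power(a=3, e=0)
          -> return 1
        -> return 3
      -> return 9
    -> return 27
  -> return 81
-> return 243

Final answer: 243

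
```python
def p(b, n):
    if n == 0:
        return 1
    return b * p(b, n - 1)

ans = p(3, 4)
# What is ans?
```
Call trace:
p(b=3, n=4)
  p(b=3, n=3)
    p(b=3, n=2)
      p(b=3, n=1)
        p(b=3, n=0)
        -> return 1
      -> return 3
    -> return 9
  -> return 27
-> return 81

Final answer: 81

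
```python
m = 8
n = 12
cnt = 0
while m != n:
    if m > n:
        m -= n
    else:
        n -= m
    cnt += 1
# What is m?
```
Trace:
  m=8
  m=8, n=12
  m=8, n=12, cnt=0
  m=8, n=4, cnt=1
  m=4, n=4, cnt=2

Final answer: 4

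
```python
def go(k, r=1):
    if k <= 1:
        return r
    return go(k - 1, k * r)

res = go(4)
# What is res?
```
Call trace:
go(k=4, r=1)
  go(k=3, r=4)
    go(k=2, r=12)
      go(k=1, r=24)
      -> return 24
    -> return 24
  -> return 24
-> return 24

Final answer: 24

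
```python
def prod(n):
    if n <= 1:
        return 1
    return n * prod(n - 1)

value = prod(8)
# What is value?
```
Call trace:
prod(n=8)
  prod(n=7)
    prod(n=6)
      prod(n=5)
        prod(n=4)
          prod(n=3)
            prod(n=2)
              prod(n=1)
              -> return 1
            -> return 2
          -> return 6
        -> return 24
      -> return 120
    -> return 720
  -> return 5040
-> return 40320

Final answer: 40320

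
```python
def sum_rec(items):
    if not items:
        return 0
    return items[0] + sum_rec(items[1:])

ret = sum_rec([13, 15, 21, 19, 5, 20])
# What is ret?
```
Call trace:
sum_rec(items=[13, 15, 21, 19, 5, 20])
  sum_rec(items=[15, 21, 19, 5, 20])
    sum_rec(items=[21, 19, 5, 20])
      sum_rec(items=[19, 5, 20])
        sum_rec(items=[5, 20])
          sum_rec(items=[20])
            sum_rec(items=[])
            -> return 0
          -> return 20
        -> return 25
      -> return 44
    -> return 65
  -> return 80
-> return 93

Final answer: 93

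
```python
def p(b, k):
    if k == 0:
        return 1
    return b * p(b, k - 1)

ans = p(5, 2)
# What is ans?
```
Call trace:
p(b=5, k=2)
  p(b=5, k=1)
    p(b=5, k=0)
    -> return 1
  -> return 5
-> return 25

Final answer: 25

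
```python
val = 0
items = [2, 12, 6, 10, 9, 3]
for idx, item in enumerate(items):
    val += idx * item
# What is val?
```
Trace:
  val=0
  val=0, idx=0, item=2
  val=12, idx=1, item=12
  val=24, idx=2, item=6
  val=54, idx=3, item=10
  val=90, idx=4, item=9
  val=105, idx=5, item=3

Final answer: 105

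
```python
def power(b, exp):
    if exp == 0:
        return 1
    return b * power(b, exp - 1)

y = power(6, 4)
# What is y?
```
Call trace:
power(b=6, exp=4)
  power(b=6, exp=3)
    power(b=6, exp=2)
      power(b=6, exp=1)
        power(b=6, exp=0)
        -> return 1
      -> return 6
    -> return 36
  -> return 216
-> return 1296

Final answer: 1296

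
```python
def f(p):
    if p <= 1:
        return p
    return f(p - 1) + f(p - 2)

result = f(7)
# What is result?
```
Call trace (a repeated sub-call is expanded the first time; later identical calls just restate its return value):
f(p=7)
  f(p=6)
    f(p=5)
      f(p=4)
        f(p=3)
          f(p=2)
            f(p=1)
            -> return 1
            f(p=0)
            -> return 0
          -> return 1
          f(p=1)
          -> return 1
        -> return 2
        f(p=2) -> return 1  (same call as traced above)
      -> return 3
      f(p=3) -> return 2  (same call as traced above)
    -> return 5
    f(p=4) -> return 3  (same call as traced above)
  -> return 8
  f(p=5) -> return 5  (same call as traced above)
-> return 13

Final answer: 13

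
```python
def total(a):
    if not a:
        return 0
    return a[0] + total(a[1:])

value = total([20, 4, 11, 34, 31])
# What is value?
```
Call trace:
total(a=[20, 4, 11, 34, 31])
  total(a=[4, 11, 34, 31])
    total(a=[11, 34, 31])
      total(a=[34, 31])
        total(a=[31])
          total(a=[])
          -> return 0
        -> return 31
      -> return 65
    -> return 76
  -> return 80
-> return 100

Final answer: 100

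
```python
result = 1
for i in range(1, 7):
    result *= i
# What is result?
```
Trace:
  result=1
  result=1, i=1
  result=2, i=2
  result=6, i=3
  result=24, i=4
  result=120, i=5
  result=720, i=6

Final answer: 720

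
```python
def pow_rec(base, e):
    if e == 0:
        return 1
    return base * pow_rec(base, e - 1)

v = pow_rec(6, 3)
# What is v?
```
Call trace:
pow_rec(base=6, e=3)
  pow_rec(base=6, e=2)
    pow_rec(base=6, e=1)
      pow_rec(base=6, e=0)
      -> return 1
    -> return 6
  -> return 36
-> return 216

Final answer: 216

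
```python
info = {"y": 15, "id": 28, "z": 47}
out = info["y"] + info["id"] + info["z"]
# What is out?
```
Trace:
  info={'y': 15, 'id': 28, 'z': 47}
  info={'y': 15, 'id': 28, 'z': 47}, out=90

Final answer: 90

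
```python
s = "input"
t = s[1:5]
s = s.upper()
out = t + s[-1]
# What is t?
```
Trace:
  s='input'
  s='input', t='nput'
  s='INPUT', t='nput'
  s='INPUT', t='nput', out='nputT'

Final answer: 'nput'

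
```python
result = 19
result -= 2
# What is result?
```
Trace:
  result=19
  result=17

Final answer: 17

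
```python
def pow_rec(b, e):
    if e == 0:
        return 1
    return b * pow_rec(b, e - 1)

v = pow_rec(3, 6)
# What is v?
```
Call trace:
pow_rec(b=3, e=6)
  pow_rec(b=3, e=5)
    pow_rec(b=3, e=4)
      pow_rec(b=3, e=3)
        pow_rec(b=3, e=2)
          pow_rec(b=3, e=1)
            pow_rec(b=3, e=0)
            -> return 1
          -> return 3
        -> return 9
      -> return 27
    -> return 81
  -> return 243
-> return 729

Final answer: 729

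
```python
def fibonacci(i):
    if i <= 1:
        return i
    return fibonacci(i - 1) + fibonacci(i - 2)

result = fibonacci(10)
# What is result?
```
Call trace (a repeated sub-call is expanded the first time; later identical calls just restate its return value):
fibonacci(i=10)
  fibonacci(i=9)
    fibonacci(i=8)
      fibonacci(i=7)
        fibonacci(i=6)
          fibonacci(i=5)
            fibonacci(i=4)
              fibonacci(i=3)
                fibonacci(i=2)
                  fibonacci(i=1)
                  -> return 1
                  fibonacci(i=0)
                  -> return 0
                -> return 1
                fibonacci(i=1)
                -> return 1
              -> return 2
              fibonacci(i=2) -> return 1  (same call as traced above)
            -> return 3
            fibonacci(i=3) -> return 2  (same call as traced above)
          -> return 5
          fibonacci(i=4) -> return 3  (same call as traced above)
        -> return 8
        fibonacci(i=5) -> return 5  (same call as traced above)
      -> return 13
      fibonacci(i=6) -> return 8  (same call as traced above)
    -> return 21
    fibonacci(i=7) -> return 13  (same call as traced above)
  -> return 34
  fibonacci(i=8) -> return 21  (same call as traced above)
-> return 55

Final answer: 55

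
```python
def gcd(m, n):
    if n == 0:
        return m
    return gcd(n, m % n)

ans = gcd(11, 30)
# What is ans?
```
Call trace:
gcd(m=11, n=30)
  gcd(m=30, n=11)
    gcd(m=11, n=8)
      gcd(m=8, n=3)
        gcd(m=3, n=2)
          gcd(m=2, n=1)
            gcd(m=1, n=0)
            -> return 1
          -> return 1
        -> return 1
      -> return 1
    -> return 1
  -> return 1
-> return 1

Final answer: 1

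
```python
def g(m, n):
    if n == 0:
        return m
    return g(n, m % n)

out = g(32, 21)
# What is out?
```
Call trace:
g(m=32, n=21)
  g(m=21, n=11)
    g(m=11, n=10)
      g(m=10, n=1)
        g(m=1, n=0)
        -> return 1
      -> return 1
    -> return 1
  -> return 1
-> return 1

Final answer: 1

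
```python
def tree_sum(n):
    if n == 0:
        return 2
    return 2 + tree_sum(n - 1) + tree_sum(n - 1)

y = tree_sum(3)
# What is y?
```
Call trace (a repeated sub-call is expanded the first time; later identical calls just restate its return value):
tree_sum(n=3)
  tree_sum(n=2)
    tree_sum(n=1)
      tree_sum(n=0)
      -> return 2
      tree_sum(n=0)
      -> return 2
    -> return 6
    tree_sum(n=1) -> return 6  (same call as traced above)
  -> return 14
  tree_sum(n=2) -> return 14  (same call as traced above)
-> return 30

Final answer: 30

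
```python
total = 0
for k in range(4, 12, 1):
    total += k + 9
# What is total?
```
Trace:
  total=0
  total=13, k=4
  total=27, k=5
  total=42, k=6
  total=58, k=7
  total=75, k=8
  total=93, k=9
  total=112, k=10
  total=132, k=11

Final answer: 132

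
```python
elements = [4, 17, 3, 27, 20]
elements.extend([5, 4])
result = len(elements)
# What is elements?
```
Trace:
  elements=[4, 17, 3, 27, 20]
  elements=[4, 17, 3, 27, 20, 5, 4]
  elements=[4, 17, 3, 27, 20, 5, 4], result=7

Final answer: [4, 17, 3, 27, 20, 5, 4]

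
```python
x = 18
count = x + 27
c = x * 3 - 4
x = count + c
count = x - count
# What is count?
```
Trace:
  x=18
  x=18, count=45
  x=18, count=45, c=50
  x=95, count=45, c=50
  x=95, count=50, c=50

Final answer: 50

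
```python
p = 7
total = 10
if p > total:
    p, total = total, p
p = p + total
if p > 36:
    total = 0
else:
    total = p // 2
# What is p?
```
Trace:
  p=7
  p=7, total=10
  p=7, total=10
  p=17, total=10
  p=17, total=8

Final answer: 17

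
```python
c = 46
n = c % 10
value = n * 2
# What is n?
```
Trace:
  c=46
  c=46, n=6
  c=46, n=6, value=12

Final answer: 6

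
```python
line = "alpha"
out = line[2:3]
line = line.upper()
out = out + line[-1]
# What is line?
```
Trace:
  line='alpha'
  line='alpha', out='p'
  line='ALPHA', out='p'
  line='ALPHA', out='pA'

Final answer: 'ALPHA'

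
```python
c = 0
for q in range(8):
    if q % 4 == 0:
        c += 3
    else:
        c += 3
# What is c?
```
Trace:
  c=0
  c=3, q=0
  c=6, q=1
  c=9, q=2
  c=12, q=3
  c=15, q=4
  c=18, q=5
  c=21, q=6
  c=24, q=7

Final answer: 24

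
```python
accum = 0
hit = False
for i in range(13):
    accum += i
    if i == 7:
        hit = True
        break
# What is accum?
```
Trace:
  accum=0
  accum=0, hit=False
  accum=0, hit=False, i=0
  accum=1, hit=False, i=1
  accum=3, hit=False, i=2
  accum=6, hit=False, i=3
  accum=10, hit=False, i=4
  accum=15, hit=False, i=5
  accum=21, hit=False, i=6
  accum=28, hit=True, i=7

Final answer: 28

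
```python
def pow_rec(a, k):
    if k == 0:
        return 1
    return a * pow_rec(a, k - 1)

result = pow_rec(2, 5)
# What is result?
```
Call trace:
pow_rec(a=2, k=5)
  pow_rec(a=2, k=4)
    pow_rec(a=2, k=3)
      pow_rec(a=2, k=2)
        pow_rec(a=2, k=1)
          pow_rec(a=2, k=0)
          -> return 1
        -> return 2
      -> return 4
    -> return 8
  -> return 16
-> return 32

Final answer: 32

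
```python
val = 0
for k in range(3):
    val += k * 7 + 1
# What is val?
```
Trace:
  val=0
  val=1, k=0
  val=9, k=1
  val=24, k=2

Final answer: 24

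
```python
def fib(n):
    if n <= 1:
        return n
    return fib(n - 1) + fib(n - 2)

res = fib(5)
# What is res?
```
Call trace (a repeated sub-call is expanded the first time; later identical calls just restate its return value):
fib(n=5)
  fib(n=4)
    fib(n=3)
      fib(n=2)
        fib(n=1)
        -> return 1
        fib(n=0)
        -> return 0
      -> return 1
      fib(n=1)
      -> return 1
    -> return 2
    fib(n=2) -> return 1  (same call as traced above)
  -> return 3
  fib(n=3) -> return 2  (same call as traced above)
-> return 5

Final answer: 5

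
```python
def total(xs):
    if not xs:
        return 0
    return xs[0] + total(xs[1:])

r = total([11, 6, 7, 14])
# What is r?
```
Call trace:
total(xs=[11, 6, 7, 14])
  total(xs=[6, 7, 14])
    total(xs=[7, 14])
      total(xs=[14])
        total(xs=[])
        -> return 0
      -> return 14
    -> return 21
  -> return 27
-> return 38

Final answer: 38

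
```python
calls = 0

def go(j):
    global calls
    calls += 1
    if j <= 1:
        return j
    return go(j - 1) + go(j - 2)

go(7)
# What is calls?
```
Call trace (a repeated sub-call is expanded the first time; later identical calls just restate its return value):
go(j=7)
  go(j=6)
    go(j=5)
      go(j=4)
        go(j=3)
          go(j=2)
            go(j=1)
            -> return 1
            go(j=0)
            -> return 0
          -> return 1
          go(j=1)
          -> return 1
        -> return 2
        go(j=2) -> return 1  (same call as traced above)
      -> return 3
      go(j=3) -> return 2  (same call as traced above)
    -> return 5
    go(j=4) -> return 3  (same call as traced above)
  -> return 8
  go(j=5) -> return 5  (same call as traced above)
-> return 13

calls is incremented once per call, so count the calls in each subtree. Let C(j) = number of calls made by go(j).
C(0) = C(1) = 1 (base case, no recursion); C(j) = 1 + C(j - 1) + C(j - 2) otherwise.
C(2) = 1 + C(1) + C(0) = 1 + 1 + 1 = 3
C(3) = 1 + C(2) + C(1) = 1 + 3 + 1 = 5
C(4) = 1 + C(3) + C(2) = 1 + 5 + 3 = 9
C(5) = 1 + C(4) + C(3) = 1 + 9 + 5 = 15
C(6) = 1 + C(5) + C(4) = 1 + 15 + 9 = 25
C(7) = 1 + C(6) + C(5) = 1 + 25 + 15 = 41
calls = C(7) = 41

Final answer: 41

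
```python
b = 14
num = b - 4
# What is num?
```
Trace:
  b=14
  b=14, num=10

Final answer: 10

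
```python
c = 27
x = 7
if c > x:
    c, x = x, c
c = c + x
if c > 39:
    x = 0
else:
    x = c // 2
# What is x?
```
Trace:
  c=27
  c=27, x=7
  c=7, x=27
  c=34, x=27
  c=34, x=17

Final answer: 17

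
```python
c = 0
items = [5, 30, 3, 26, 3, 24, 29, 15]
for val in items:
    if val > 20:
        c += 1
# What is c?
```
Trace:
  c=0
  c=0, val=5
  c=1, val=30
  c=1, val=3
  c=2, val=26
  c=2, val=3
  c=3, val=24
  c=4, val=29
  c=4, val=15

Final answer: 4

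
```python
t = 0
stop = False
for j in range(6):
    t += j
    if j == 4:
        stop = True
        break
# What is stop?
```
Trace:
  t=0
  t=0, stop=False
  t=0, stop=False, j=0
  t=1, stop=False, j=1
  t=3, stop=False, j=2
  t=6, stop=False, j=3
  t=10, stop=True, j=4

Final answer: True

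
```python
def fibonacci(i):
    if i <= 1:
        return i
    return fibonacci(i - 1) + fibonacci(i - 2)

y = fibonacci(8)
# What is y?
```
Call trace (a repeated sub-call is expanded the first time; later identical calls just restate its return value):
fibonacci(i=8)
  fibonacci(i=7)
    fibonacci(i=6)
      fibonacci(i=5)
        fibonacci(i=4)
          fibonacci(i=3)
            fibonacci(i=2)
              fibonacci(i=1)
              -> return 1
              fibonacci(i=0)
              -> return 0
            -> return 1
            fibonacci(i=1)
            -> return 1
          -> return 2
          fibonacci(i=2) -> return 1  (same call as traced above)
        -> return 3
        fibonacci(i=3) -> return 2  (same call as traced above)
      -> return 5
      fibonacci(i=4) -> return 3  (same call as traced above)
    -> return 8
    fibonacci(i=5) -> return 5  (same call as traced above)
  -> return 13
  fibonacci(i=6) -> return 8  (same call as traced above)
-> return 21

Final answer: 21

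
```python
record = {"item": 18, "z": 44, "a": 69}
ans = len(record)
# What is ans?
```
Trace:
  record={'item': 18, 'z': 44, 'a': 69}
  record={'item': 18, 'z': 44, 'a': 69}, ans=3

Final answer: 3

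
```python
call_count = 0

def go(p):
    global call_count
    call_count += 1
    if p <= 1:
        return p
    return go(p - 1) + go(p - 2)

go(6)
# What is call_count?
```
Call trace (a repeated sub-call is expanded the first time; later identical calls just restate its return value):
go(p=6)
  go(p=5)
    go(p=4)
      go(p=3)
        go(p=2)
          go(p=1)
          -> return 1
          go(p=0)
          -> return 0
        -> return 1
        go(p=1)
        -> return 1
      -> return 2
      go(p=2) -> return 1  (same call as traced above)
    -> return 3
    go(p=3) -> return 2  (same call as traced above)
  -> return 5
  go(p=4) -> return 3  (same call as traced above)
-> return 8

call_count is incremented once per call, so count the calls in each subtree. Let C(p) = number of calls made by go(p).
C(0) = C(1) = 1 (base case, no recursion); C(p) = 1 + C(p - 1) + C(p - 2) otherwise.
C(2) = 1 + C(1) + C(0) = 1 + 1 + 1 = 3
C(3) = 1 + C(2) + C(1) = 1 + 3 + 1 = 5
C(4) = 1 + C(3) + C(2) = 1 + 5 + 3 = 9
C(5) = 1 + C(4) + C(3) = 1 + 9 + 5 = 15
C(6) = 1 + C(5) + C(4) = 1 + 15 + 9 = 25
call_count = C(6) = 25

Final answer: 25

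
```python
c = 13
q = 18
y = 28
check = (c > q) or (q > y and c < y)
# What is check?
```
Trace:
  c=13
  c=13, q=18
  c=13, q=18, y=28
  c=13, q=18, y=28, check=False

Final answer: False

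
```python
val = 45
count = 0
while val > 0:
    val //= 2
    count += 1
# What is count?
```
Trace:
  val=45
  val=45, count=0
  val=22, count=1
  val=11, count=2
  val=5, count=3
  val=2, count=4
  val=1, count=5
  val=0, count=6

Final answer: 6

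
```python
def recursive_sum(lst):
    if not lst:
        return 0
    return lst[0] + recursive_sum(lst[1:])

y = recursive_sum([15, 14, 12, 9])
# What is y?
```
Call trace:
recursive_sum(lst=[15, 14, 12, 9])
  recursive_sum(lst=[14, 12, 9])
    recursive_sum(lst=[12, 9])
      recursive_sum(lst=[9])
        recursive_sum(lst=[])
        -> return 0
      -> return 9
    -> return 21
  -> return 35
-> return 50

Final answer: 50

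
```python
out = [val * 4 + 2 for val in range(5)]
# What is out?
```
Trace:
  val=0
  val=1
  val=2
  val=3
  val=4
  out=[2, 6, 10, 14, 18]

Final answer: [2, 6, 10, 14, 18]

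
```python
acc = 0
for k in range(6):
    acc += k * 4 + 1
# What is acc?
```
Trace:
  acc=0
  acc=1, k=0
  acc=6, k=1
  acc=15, k=2
  acc=28, k=3
  acc=45, k=4
  acc=66, k=5

Final answer: 66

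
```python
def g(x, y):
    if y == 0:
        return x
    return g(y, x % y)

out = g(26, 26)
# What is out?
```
Call trace:
g(x=26, y=26)
  g(x=26, y=0)
  -> return 26
-> return 26

Final answer: 26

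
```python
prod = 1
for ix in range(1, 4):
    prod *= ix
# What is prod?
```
Trace:
  prod=1
  prod=1, ix=1
  prod=2, ix=2
  prod=6, ix=3

Final answer: 6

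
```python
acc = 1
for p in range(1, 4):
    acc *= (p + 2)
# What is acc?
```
Trace:
  acc=1
  acc=3, p=1
  acc=12, p=2
  acc=60, p=3

Final answer: 60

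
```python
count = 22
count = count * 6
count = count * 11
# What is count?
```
Trace:
  count=22
  count=132
  count=1452

Final answer: 1452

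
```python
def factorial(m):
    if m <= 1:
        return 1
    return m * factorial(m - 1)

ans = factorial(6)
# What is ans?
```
Call trace:
factorial(m=6)
  factorial(m=5)
    factorial(m=4)
      factorial(m=3)
        factorial(m=2)
          factorial(m=1)
          -> return 1
        -> return 2
      -> return 6
    -> return 24
  -> return 120
-> return 720

Final answer: 720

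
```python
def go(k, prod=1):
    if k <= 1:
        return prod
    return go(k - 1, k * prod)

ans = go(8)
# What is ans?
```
Call trace:
go(k=8, prod=1)
  go(k=7, prod=8)
    go(k=6, prod=56)
      go(k=5, prod=336)
        go(k=4, prod=1680)
          go(k=3, prod=6720)
            go(k=2, prod=20160)
              go(k=1, prod=40320)
              -> return 40320
            -> return 40320
          -> return 40320
        -> return 40320
      -> return 40320
    -> return 40320
  -> return 40320
-> return 40320

Final answer: 40320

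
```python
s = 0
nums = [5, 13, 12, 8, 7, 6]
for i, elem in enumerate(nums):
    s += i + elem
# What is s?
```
Trace:
  s=0
  s=5, i=0, elem=5
  s=19, i=1, elem=13
  s=33, i=2, elem=12
  s=44, i=3, elem=8
  s=55, i=4, elem=7
  s=66, i=5, elem=6

Final answer: 66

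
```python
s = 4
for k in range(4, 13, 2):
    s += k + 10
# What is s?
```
Trace:
  s=4
  s=18, k=4
  s=34, k=6
  s=52, k=8
  s=72, k=10
  s=94, k=12

Final answer: 94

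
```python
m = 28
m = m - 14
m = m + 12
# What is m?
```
Trace:
  m=28
  m=14
  m=26

Final answer: 26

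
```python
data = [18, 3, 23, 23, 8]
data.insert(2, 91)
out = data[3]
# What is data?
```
Trace:
  data=[18, 3, 23, 23, 8]
  data=[18, 3, 91, 23, 23, 8]
  data=[18, 3, 91, 23, 23, 8], out=23

Final answer: [18, 3, 91, 23, 23, 8]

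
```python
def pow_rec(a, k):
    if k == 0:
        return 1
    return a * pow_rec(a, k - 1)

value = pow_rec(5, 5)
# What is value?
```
Call trace:
pow_rec(a=5, k=5)
  pow_rec(a=5, k=4)
    pow_rec(a=5, k=3)
      pow_rec(a=5, k=2)
        pow_rec(a=5, k=1)
          pow_rec(a=5, k=0)
          -> return 1
        -> return 5
      -> return 25
    -> return 125
  -> return 625
-> return 3125

Final answer: 3125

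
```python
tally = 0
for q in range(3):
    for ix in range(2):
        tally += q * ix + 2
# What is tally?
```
Trace:
  tally=0
  tally=2, q=0, ix=0
  tally=4, q=0, ix=1
  tally=6, q=1, ix=0
  tally=9, q=1, ix=1
  tally=11, q=2, ix=0
  tally=15, q=2, ix=1

Final answer: 15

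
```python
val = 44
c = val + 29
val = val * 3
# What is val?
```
Trace:
  val=44
  val=44, c=73
  val=132, c=73

Final answer: 132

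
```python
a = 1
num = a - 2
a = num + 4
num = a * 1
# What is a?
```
Trace:
  a=1
  a=1, num=-1
  a=3, num=-1
  a=3, num=3

Final answer: 3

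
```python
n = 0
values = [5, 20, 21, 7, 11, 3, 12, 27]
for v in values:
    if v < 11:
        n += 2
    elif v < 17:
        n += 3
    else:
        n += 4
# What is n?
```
Trace:
  n=0
  n=2, v=5
  n=6, v=20
  n=10, v=21
  n=12, v=7
  n=15, v=11
  n=17, v=3
  n=20, v=12
  n=24, v=27

Final answer: 24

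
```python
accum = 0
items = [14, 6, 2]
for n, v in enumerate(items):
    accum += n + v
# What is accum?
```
Trace:
  accum=0
  accum=14, n=0, v=14
  accum=21, n=1, v=6
  accum=25, n=2, v=2

Final answer: 25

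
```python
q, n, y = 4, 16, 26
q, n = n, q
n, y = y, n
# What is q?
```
Trace:
  q=4, n=16, y=26
  q=16, n=4, y=26
  q=16, n=26, y=4

Final answer: 16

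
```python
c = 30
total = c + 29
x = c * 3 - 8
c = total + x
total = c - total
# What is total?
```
Trace:
  c=30
  c=30, total=59
  c=30, total=59, x=82
  c=141, total=59, x=82
  c=141, total=82, x=82

Final answer: 82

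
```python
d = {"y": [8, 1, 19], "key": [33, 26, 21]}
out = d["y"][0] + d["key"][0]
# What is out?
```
Trace:
  d={'y': [8, 1, 19], 'key': [33, 26, 21]}
  d={'y': [8, 1, 19], 'key': [33, 26, 21]}, out=41

Final answer: 41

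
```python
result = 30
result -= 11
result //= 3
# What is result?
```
Trace:
  result=30
  result=19
  result=6

Final answer: 6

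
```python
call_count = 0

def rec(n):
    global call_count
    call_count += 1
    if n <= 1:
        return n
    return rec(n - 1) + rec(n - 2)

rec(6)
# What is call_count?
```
Call trace (a repeated sub-call is expanded the first time; later identical calls just restate its return value):
rec(n=6)
  rec(n=5)
    rec(n=4)
      rec(n=3)
        rec(n=2)
          rec(n=1)
          -> return 1
          rec(n=0)
          -> return 0
        -> return 1
        rec(n=1)
        -> return 1
      -> return 2
      rec(n=2) -> return 1  (same call as traced above)
    -> return 3
    rec(n=3) -> return 2  (same call as traced above)
  -> return 5
  rec(n=4) -> return 3  (same call as traced above)
-> return 8

call_count is incremented once per call, so count the calls in each subtree. Let C(n) = number of calls made by rec(n).
C(0) = C(1) = 1 (base case, no recursion); C(n) = 1 + C(n - 1) + C(n - 2) otherwise.
C(2) = 1 + C(1) + C(0) = 1 + 1 + 1 = 3
C(3) = 1 + C(2) + C(1) = 1 + 3 + 1 = 5
C(4) = 1 + C(3) + C(2) = 1 + 5 + 3 = 9
C(5) = 1 + C(4) + C(3) = 1 + 9 + 5 = 15
C(6) = 1 + C(5) + C(4) = 1 + 15 + 9 = 25
call_count = C(6) = 25

Final answer: 25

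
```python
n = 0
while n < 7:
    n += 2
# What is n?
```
Trace:
  n=0
  n=2
  n=4
  n=6
  n=8

Final answer: 8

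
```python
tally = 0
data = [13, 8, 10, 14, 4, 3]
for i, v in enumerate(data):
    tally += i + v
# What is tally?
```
Trace:
  tally=0
  tally=13, i=0, v=13
  tally=22, i=1, v=8
  tally=34, i=2, v=10
  tally=51, i=3, v=14
  tally=59, i=4, v=4
  tally=67, i=5, v=3

Final answer: 67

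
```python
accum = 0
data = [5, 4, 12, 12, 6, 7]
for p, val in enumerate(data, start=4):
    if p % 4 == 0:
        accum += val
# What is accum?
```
Trace:
  accum=0
  accum=5, p=4, val=5
  accum=5, p=5, val=4
  accum=5, p=6, val=12
  accum=5, p=7, val=12
  accum=11, p=8, val=6
  accum=11, p=9, val=7

Final answer: 11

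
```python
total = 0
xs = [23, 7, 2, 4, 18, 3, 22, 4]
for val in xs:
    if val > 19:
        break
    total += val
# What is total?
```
Trace:
  total=0
  total=0, val=23

Final answer: 0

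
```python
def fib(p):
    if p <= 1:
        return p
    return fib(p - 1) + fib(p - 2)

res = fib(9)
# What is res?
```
Call trace (a repeated sub-call is expanded the first time; later identical calls just restate its return value):
fib(p=9)
  fib(p=8)
    fib(p=7)
      fib(p=6)
        fib(p=5)
          fib(p=4)
            fib(p=3)
              fib(p=2)
                fib(p=1)
                -> return 1
                fib(p=0)
                -> return 0
              -> return 1
              fib(p=1)
              -> return 1
            -> return 2
            fib(p=2) -> return 1  (same call as traced above)
          -> return 3
          fib(p=3) -> return 2  (same call as traced above)
        -> return 5
        fib(p=4) -> return 3  (same call as traced above)
      -> return 8
      fib(p=5) -> return 5  (same call as traced above)
    -> return 13
    fib(p=6) -> return 8  (same call as traced above)
  -> return 21
  fib(p=7) -> return 13  (same call as traced above)
-> return 34

Final answer: 34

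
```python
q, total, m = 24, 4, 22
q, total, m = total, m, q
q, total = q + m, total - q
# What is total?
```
Trace:
  q=24, total=4, m=22
  q=4, total=22, m=24
  q=28, total=18, m=24

Final answer: 18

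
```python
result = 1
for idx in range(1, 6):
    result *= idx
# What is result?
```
Trace:
  result=1
  result=1, idx=1
  result=2, idx=2
  result=6, idx=3
  result=24, idx=4
  result=120, idx=5

Final answer: 120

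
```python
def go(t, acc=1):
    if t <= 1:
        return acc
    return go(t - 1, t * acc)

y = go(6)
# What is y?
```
Call trace:
go(t=6, acc=1)
  go(t=5, acc=6)
    go(t=4, acc=30)
      go(t=3, acc=120)
        go(t=2, acc=360)
          go(t=1, acc=720)
          -> return 720
        -> return 720
      -> return 720
    -> return 720
  -> return 720
-> return 720

Final answer: 720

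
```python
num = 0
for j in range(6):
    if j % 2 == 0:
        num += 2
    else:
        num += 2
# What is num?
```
Trace:
  num=0
  num=2, j=0
  num=4, j=1
  num=6, j=2
  num=8, j=3
  num=10, j=4
  num=12, j=5

Final answer: 12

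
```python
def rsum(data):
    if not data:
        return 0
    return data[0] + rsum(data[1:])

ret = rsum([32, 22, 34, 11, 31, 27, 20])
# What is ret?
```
Call trace:
rsum(data=[32, 22, 34, 11, 31, 27, 20])
  rsum(data=[22, 34, 11, 31, 27, 20])
    rsum(data=[34, 11, 31, 27, 20])
      rsum(data=[11, 31, 27, 20])
        rsum(data=[31, 27, 20])
          rsum(data=[27, 20])
            rsum(data=[20])
              rsum(data=[])
              -> return 0
            -> return 20
          -> return 47
        -> return 78
      -> return 89
    -> return 123
  -> return 145
-> return 177

Final answer: 177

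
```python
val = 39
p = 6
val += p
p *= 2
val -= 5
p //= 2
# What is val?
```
Trace:
  val=39
  val=39, p=6
  val=45, p=6
  val=45, p=12
  val=40, p=12
  val=40, p=6

Final answer: 40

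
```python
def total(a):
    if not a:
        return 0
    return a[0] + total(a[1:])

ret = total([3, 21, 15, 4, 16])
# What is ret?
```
Call trace:
total(a=[3, 21, 15, 4, 16])
  total(a=[21, 15, 4, 16])
    total(a=[15, 4, 16])
      total(a=[4, 16])
        total(a=[16])
          total(a=[])
          -> return 0
        -> return 16
      -> return 20
    -> return 35
  -> return 56
-> return 59

Final answer: 59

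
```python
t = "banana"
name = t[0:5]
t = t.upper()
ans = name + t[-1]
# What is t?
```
Trace:
  t='banana'
  t='banana', name='banan'
  t='BANANA', name='banan'
  t='BANANA', name='banan', ans='bananA'

Final answer: 'BANANA'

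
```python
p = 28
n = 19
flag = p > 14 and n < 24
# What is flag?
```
Trace:
  p=28
  p=28, n=19
  p=28, n=19, flag=True

Final answer: True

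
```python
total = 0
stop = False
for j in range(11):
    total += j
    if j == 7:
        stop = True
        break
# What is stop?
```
Trace:
  total=0
  total=0, stop=False
  total=0, stop=False, j=0
  total=1, stop=False, j=1
  total=3, stop=False, j=2
  total=6, stop=False, j=3
  total=10, stop=False, j=4
  total=15, stop=False, j=5
  total=21, stop=False, j=6
  total=28, stop=True, j=7

Final answer: True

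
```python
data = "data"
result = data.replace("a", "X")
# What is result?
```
Trace:
  data='data'
  data='data', result='dXtX'

Final answer: 'dXtX'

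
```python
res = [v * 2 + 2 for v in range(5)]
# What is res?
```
Trace:
  v=0
  v=1
  v=2
  v=3
  v=4
  res=[2, 4, 6, 8, 10]

Final answer: [2, 4, 6, 8, 10]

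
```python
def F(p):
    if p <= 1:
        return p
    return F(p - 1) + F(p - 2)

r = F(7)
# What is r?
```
Call trace (a repeated sub-call is expanded the first time; later identical calls just restate its return value):
F(p=7)
  F(p=6)
    F(p=5)
      F(p=4)
        F(p=3)
          F(p=2)
            F(p=1)
            -> return 1
            F(p=0)
            -> return 0
          -> return 1
          F(p=1)
          -> return 1
        -> return 2
        F(p=2) -> return 1  (same call as traced above)
      -> return 3
      F(p=3) -> return 2  (same call as traced above)
    -> return 5
    F(p=4) -> return 3  (same call as traced above)
  -> return 8
  F(p=5) -> return 5  (same call as traced above)
-> return 13

Final answer: 13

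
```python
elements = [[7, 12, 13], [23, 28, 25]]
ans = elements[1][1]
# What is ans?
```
Trace:
  elements=[[7, 12, 13], [23, 28, 25]]
  elements=[[7, 12, 13], [23, 28, 25]], ans=28

Final answer: 28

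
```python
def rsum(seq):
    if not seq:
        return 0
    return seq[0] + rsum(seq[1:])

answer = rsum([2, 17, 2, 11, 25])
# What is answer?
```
Call trace:
rsum(seq=[2, 17, 2, 11, 25])
  rsum(seq=[17, 2, 11, 25])
    rsum(seq=[2, 11, 25])
      rsum(seq=[11, 25])
        rsum(seq=[25])
          rsum(seq=[])
          -> return 0
        -> return 25
      -> return 36
    -> return 38
  -> return 55
-> return 57

Final answer: 57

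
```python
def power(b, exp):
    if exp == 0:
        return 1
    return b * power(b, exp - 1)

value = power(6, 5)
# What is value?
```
Call trace:
power(b=6, exp=5)
  power(b=6, exp=4)
    power(b=6, exp=3)
      power(b=6, exp=2)
        power(b=6, exp=1)
          power(b=6, exp=0)
          -> return 1
        -> return 6
      -> return 36
    -> return 216
  -> return 1296
-> return 7776

Final answer: 7776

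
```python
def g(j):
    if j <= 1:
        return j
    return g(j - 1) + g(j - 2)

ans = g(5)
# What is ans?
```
Call trace (a repeated sub-call is expanded the first time; later identical calls just restate its return value):
g(j=5)
  g(j=4)
    g(j=3)
      g(j=2)
        g(j=1)
        -> return 1
        g(j=0)
        -> return 0
      -> return 1
      g(j=1)
      -> return 1
    -> return 2
    g(j=2) -> return 1  (same call as traced above)
  -> return 3
  g(j=3) -> return 2  (same call as traced above)
-> return 5

Final answer: 5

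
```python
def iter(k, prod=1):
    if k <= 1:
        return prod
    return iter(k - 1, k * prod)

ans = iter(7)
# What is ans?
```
Call trace:
iter(k=7, prod=1)
  iter(k=6, prod=7)
    iter(k=5, prod=42)
      iter(k=4, prod=210)
        iter(k=3, prod=840)
          iter(k=2, prod=2520)
            iter(k=1, prod=5040)
            -> return 5040
          -> return 5040
        -> return 5040
      -> return 5040
    -> return 5040
  -> return 5040
-> return 5040

Final answer: 5040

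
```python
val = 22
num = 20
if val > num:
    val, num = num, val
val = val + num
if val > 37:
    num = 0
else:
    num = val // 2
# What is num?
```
Trace:
  val=22
  val=22, num=20
  val=20, num=22
  val=42, num=22
  val=42, num=0

Final answer: 0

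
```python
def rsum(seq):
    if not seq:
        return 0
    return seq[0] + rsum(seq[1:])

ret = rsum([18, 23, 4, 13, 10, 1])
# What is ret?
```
Call trace:
rsum(seq=[18, 23, 4, 13, 10, 1])
  rsum(seq=[23, 4, 13, 10, 1])
    rsum(seq=[4, 13, 10, 1])
      rsum(seq=[13, 10, 1])
        rsum(seq=[10, 1])
          rsum(seq=[1])
            rsum(seq=[])
            -> return 0
          -> return 1
        -> return 11
      -> return 24
    -> return 28
  -> return 51
-> return 69

Final answer: 69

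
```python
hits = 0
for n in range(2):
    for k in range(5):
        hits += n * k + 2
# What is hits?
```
Trace:
  hits=0
  hits=2, n=0, k=0
  hits=4, n=0, k=1
  hits=6, n=0, k=2
  hits=8, n=0, k=3
  hits=10, n=0, k=4
  hits=12, n=1, k=0
  hits=15, n=1, k=1
  hits=19, n=1, k=2
  hits=24, n=1, k=3
  hits=30, n=1, k=4

Final answer: 30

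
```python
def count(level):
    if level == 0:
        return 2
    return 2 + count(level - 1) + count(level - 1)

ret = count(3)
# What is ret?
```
Call trace (a repeated sub-call is expanded the first time; later identical calls just restate its return value):
count(level=3)
  count(level=2)
    count(level=1)
      count(level=0)
      -> return 2
      count(level=0)
      -> return 2
    -> return 6
    count(level=1) -> return 6  (same call as traced above)
  -> return 14
  count(level=2) -> return 14  (same call as traced above)
-> return 30

Final answer: 30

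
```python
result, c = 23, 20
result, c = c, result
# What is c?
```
Trace:
  result=23, c=20
  result=20, c=23

Final answer: 23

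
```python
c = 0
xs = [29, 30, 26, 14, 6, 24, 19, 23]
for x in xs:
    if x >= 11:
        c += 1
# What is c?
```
Trace:
  c=0
  c=1, x=29
  c=2, x=30
  c=3, x=26
  c=4, x=14
  c=4, x=6
  c=5, x=24
  c=6, x=19
  c=7, x=23

Final answer: 7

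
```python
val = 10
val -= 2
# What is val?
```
Trace:
  val=10
  val=8

Final answer: 8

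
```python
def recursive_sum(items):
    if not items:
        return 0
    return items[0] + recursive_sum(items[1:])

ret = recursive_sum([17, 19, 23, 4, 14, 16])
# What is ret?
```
Call trace:
recursive_sum(items=[17, 19, 23, 4, 14, 16])
  recursive_sum(items=[19, 23, 4, 14, 16])
    recursive_sum(items=[23, 4, 14, 16])
      recursive_sum(items=[4, 14, 16])
        recursive_sum(items=[14, 16])
          recursive_sum(items=[16])
            recursive_sum(items=[])
            -> return 0
          -> return 16
        -> return 30
      -> return 34
    -> return 57
  -> return 76
-> return 93

Final answer: 93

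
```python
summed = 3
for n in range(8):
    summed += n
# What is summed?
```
Trace:
  summed=3
  summed=3, n=0
  summed=4, n=1
  summed=6, n=2
  summed=9, n=3
  summed=13, n=4
  summed=18, n=5
  summed=24, n=6
  summed=31, n=7

Final answer: 31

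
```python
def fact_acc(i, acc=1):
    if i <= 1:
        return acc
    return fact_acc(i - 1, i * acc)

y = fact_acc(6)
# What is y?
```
Call trace:
fact_acc(i=6, acc=1)
  fact_acc(i=5, acc=6)
    fact_acc(i=4, acc=30)
      fact_acc(i=3, acc=120)
        fact_acc(i=2, acc=360)
          fact_acc(i=1, acc=720)
          -> return 720
        -> return 720
      -> return 720
    -> return 720
  -> return 720
-> return 720

Final answer: 720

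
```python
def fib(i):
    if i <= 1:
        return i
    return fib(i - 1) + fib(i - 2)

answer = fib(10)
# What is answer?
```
Call trace (a repeated sub-call is expanded the first time; later identical calls just restate its return value):
fib(i=10)
  fib(i=9)
    fib(i=8)
      fib(i=7)
        fib(i=6)
          fib(i=5)
            fib(i=4)
              fib(i=3)
                fib(i=2)
                  fib(i=1)
                  -> return 1
                  fib(i=0)
                  -> return 0
                -> return 1
                fib(i=1)
                -> return 1
              -> return 2
              fib(i=2) -> return 1  (same call as traced above)
            -> return 3
            fib(i=3) -> return 2  (same call as traced above)
          -> return 5
          fib(i=4) -> return 3  (same call as traced above)
        -> return 8
        fib(i=5) -> return 5  (same call as traced above)
      -> return 13
      fib(i=6) -> return 8  (same call as traced above)
    -> return 21
    fib(i=7) -> return 13  (same call as traced above)
  -> return 34
  fib(i=8) -> return 21  (same call as traced above)
-> return 55

Final answer: 55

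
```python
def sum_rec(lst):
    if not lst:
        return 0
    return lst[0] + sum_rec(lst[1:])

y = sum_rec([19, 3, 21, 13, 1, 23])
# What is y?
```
Call trace:
sum_rec(lst=[19, 3, 21, 13, 1, 23])
  sum_rec(lst=[3, 21, 13, 1, 23])
    sum_rec(lst=[21, 13, 1, 23])
      sum_rec(lst=[13, 1, 23])
        sum_rec(lst=[1, 23])
          sum_rec(lst=[23])
            sum_rec(lst=[])
            -> return 0
          -> return 23
        -> return 24
      -> return 37
    -> return 58
  -> return 61
-> return 80

Final answer: 80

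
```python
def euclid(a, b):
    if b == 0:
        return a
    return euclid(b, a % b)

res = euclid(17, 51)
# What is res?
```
Call trace:
euclid(a=17, b=51)
  euclid(a=51, b=17)
    euclid(a=17, b=0)
    -> return 17
  -> return 17
-> return 17

Final answer: 17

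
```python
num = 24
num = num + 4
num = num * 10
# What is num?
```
Trace:
  num=24
  num=28
  num=280

Final answer: 280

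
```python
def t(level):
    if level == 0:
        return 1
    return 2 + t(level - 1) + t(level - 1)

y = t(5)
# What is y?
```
Call trace (a repeated sub-call is expanded the first time; later identical calls just restate its return value):
t(level=5)
  t(level=4)
    t(level=3)
      t(level=2)
        t(level=1)
          t(level=0)
          -> return 1
          t(level=0)
          -> return 1
        -> return 4
        t(level=1) -> return 4  (same call as traced above)
      -> return 10
      t(level=2) -> return 10  (same call as traced above)
    -> return 22
    t(level=3) -> return 22  (same call as traced above)
  -> return 46
  t(level=4) -> return 46  (same call as traced above)
-> return 94

Final answer: 94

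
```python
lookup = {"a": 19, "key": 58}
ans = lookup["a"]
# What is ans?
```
Trace:
  lookup={'a': 19, 'key': 58}
  lookup={'a': 19, 'key': 58}, ans=19

Final answer: 19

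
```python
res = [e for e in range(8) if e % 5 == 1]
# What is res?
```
Trace:
  e=0
  e=1
  e=2
  e=3
  e=4
  e=5
  e=6
  e=7
  res=[1, 6]

Final answer: [1, 6]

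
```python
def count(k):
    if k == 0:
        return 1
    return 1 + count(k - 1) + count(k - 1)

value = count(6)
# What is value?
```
Call trace (a repeated sub-call is expanded the first time; later identical calls just restate its return value):
count(k=6)
  count(k=5)
    count(k=4)
      count(k=3)
        count(k=2)
          count(k=1)
            count(k=0)
            -> return 1
            count(k=0)
            -> return 1
          -> return 3
          count(k=1) -> return 3  (same call as traced above)
        -> return 7
        count(k=2) -> return 7  (same call as traced above)
      -> return 15
      count(k=3) -> return 15  (same call as traced above)
    -> return 31
    count(k=4) -> return 31  (same call as traced above)
  -> return 63
  count(k=5) -> return 63  (same call as traced above)
-> return 127

Final answer: 127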